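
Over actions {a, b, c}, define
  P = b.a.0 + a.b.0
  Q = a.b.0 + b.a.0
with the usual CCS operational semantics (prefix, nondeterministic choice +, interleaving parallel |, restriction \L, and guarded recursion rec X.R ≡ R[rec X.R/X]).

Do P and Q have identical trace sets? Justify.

trace-equivalent

P's transition system — 4 states:
  p0 = b.a.0 + a.b.0 | =a=> p1, =b=> p2
  p1 = b.0 | =b=> p3
  p2 = a.0 | =a=> p3
  p3 = 0 | ∅
Q's transition system — 4 states:
  q0 = a.b.0 + b.a.0 | =a=> q1, =b=> q2
  q1 = b.0 | =b=> q3
  q2 = a.0 | =a=> q3
  q3 = 0 | ∅
Coarsest stable partition (strong bisimilarity classes):
  B0 = {p0, q0}
  B1 = {p1, q1}
  B2 = {p3, q3}
  B3 = {p2, q2}
p0 ∈ B0, q0 ∈ B0 → same block
Bisimilar ⇒ trace-equivalent.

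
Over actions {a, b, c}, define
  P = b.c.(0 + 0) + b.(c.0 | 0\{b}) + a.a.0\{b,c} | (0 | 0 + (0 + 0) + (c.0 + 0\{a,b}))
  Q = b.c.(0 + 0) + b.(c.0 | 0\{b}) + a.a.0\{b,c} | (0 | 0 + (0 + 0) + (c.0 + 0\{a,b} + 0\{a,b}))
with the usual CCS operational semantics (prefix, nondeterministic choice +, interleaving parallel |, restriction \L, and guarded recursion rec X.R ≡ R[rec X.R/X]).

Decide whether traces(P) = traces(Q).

Reachable graph of P (10 states):
  u0 = b.c.(0 + 0) + b.(c.0 | 0\{b}) + a.a.0\{b,c} | (0 | 0 + (0 + 0) + (c.0 + 0\{a,b})) | —a→ u1, —b→ u2, —b→ u3, —c→ u4
  u1 = a.0\{b,c} | (0 | 0 + (0 + 0) + (c.0 + 0\{a,b})) | —a→ u5, —c→ u6
  u2 = c.(0 + 0) | —c→ u7
  u3 = c.0 | 0\{b} | —c→ u8
  u4 = a.a.0\{b,c} | 0 | —a→ u6
  u5 = 0\{b,c} | (0 | 0 + (0 + 0) + (c.0 + 0\{a,b})) | —c→ u9
  u6 = a.0\{b,c} | 0 | —a→ u9
  u7 = 0 + 0 | stopped
  u8 = 0 | 0\{b} | stopped
  u9 = 0\{b,c} | 0 | stopped
Reachable graph of Q (10 states):
  v0 = b.c.(0 + 0) + b.(c.0 | 0\{b}) + a.a.0\{b,c} | (0 | 0 + (0 + 0) + (c.0 + 0\{a,b} + 0\{a,b})) | —a→ v1, —b→ v2, —b→ v3, —c→ v4
  v1 = a.0\{b,c} | (0 | 0 + (0 + 0) + (c.0 + 0\{a,b} + 0\{a,b})) | —a→ v5, —c→ v6
  v2 = c.(0 + 0) | —c→ v7
  v3 = c.0 | 0\{b} | —c→ v8
  v4 = a.a.0\{b,c} | 0 | —a→ v6
  v5 = 0\{b,c} | (0 | 0 + (0 + 0) + (c.0 + 0\{a,b} + 0\{a,b})) | —c→ v9
  v6 = a.0\{b,c} | 0 | —a→ v9
  v7 = 0 + 0 | stopped
  v8 = 0 | 0\{b} | stopped
  v9 = 0\{b,c} | 0 | stopped
Partition-refinement fixed point:
  B0 = {u0, v0}
  B1 = {u4, v4}
  B2 = {u6, v6}
  B3 = {u7, u8, u9, v7, v8, v9}
  B4 = {u2, u3, u5, v2, v3, v5}
  B5 = {u1, v1}
u0 ∈ B0, v0 ∈ B0 → same block
Bisimilar ⇒ trace-equivalent.

YES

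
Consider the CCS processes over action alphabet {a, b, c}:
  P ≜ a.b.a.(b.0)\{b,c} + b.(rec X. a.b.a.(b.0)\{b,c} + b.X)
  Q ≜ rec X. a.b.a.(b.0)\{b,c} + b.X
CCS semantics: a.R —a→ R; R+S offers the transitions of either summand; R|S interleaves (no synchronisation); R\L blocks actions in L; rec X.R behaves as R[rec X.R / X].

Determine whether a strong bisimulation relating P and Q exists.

YES

LTS(P): 5 reachable states
  p0 = a.b.a.(b.0)\{b,c} + b.(rec X. a.b.a.(b.0)\{b,c} + b.X) :: =a=> p1, =b=> p2
  p1 = b.a.(b.0)\{b,c} :: =b=> p3
  p2 = rec X. a.b.a.(b.0)\{b,c} + b.X :: =a=> p1, =b=> p2
  p3 = a.(b.0)\{b,c} :: =a=> p4
  p4 = (b.0)\{b,c} :: ∅
LTS(Q): 4 reachable states
  q0 = rec X. a.b.a.(b.0)\{b,c} + b.X :: =a=> q1, =b=> q0
  q1 = b.a.(b.0)\{b,c} :: =b=> q2
  q2 = a.(b.0)\{b,c} :: =a=> q3
  q3 = (b.0)\{b,c} :: ∅
Partition-refinement fixed point:
  B0 = {p0, p2, q0}
  B1 = {p1, q1}
  B2 = {p3, q2}
  B3 = {p4, q3}
p0 ∈ B0, q0 ∈ B0 → same block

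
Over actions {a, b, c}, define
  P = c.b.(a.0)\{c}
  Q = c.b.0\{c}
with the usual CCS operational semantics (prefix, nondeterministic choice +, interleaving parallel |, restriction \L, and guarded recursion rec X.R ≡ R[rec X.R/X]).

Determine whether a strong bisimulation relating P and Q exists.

not bisimilar

P's transition system — 4 states:
  u0 = c.b.(a.0)\{c} has moves --c--▸ u1
  u1 = b.(a.0)\{c} has moves --b--▸ u2
  u2 = (a.0)\{c} has moves --a--▸ u3
  u3 = 0\{c} has moves deadlocked
Q's transition system — 3 states:
  v0 = c.b.0\{c} has moves --c--▸ v1
  v1 = b.0\{c} has moves --b--▸ v2
  v2 = 0\{c} has moves deadlocked
Partition-refinement fixed point:
  B0 = {u0}
  B1 = {u1}
  B2 = {u2}
  B3 = {u3, v2}
  B4 = {v0}
  B5 = {v1}
u0 ∈ B0, v0 ∈ B4 → different blocks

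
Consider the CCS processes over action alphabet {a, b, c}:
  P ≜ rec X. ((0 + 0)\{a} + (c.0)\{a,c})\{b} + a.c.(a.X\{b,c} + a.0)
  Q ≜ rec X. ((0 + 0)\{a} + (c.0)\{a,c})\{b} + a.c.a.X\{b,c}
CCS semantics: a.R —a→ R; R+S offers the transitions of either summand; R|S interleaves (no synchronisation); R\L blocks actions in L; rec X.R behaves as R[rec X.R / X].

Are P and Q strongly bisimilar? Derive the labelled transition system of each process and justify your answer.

P's transition system — 6 states:
  u0 = rec X. ((0 + 0)\{a} + (c.0)\{a,c})\{b} + a.c.(a.X\{b,c} + a.0) → ··a··> u1
  u1 = c.(a.(rec X. ((0 + 0)\{a} + (c.0)\{a,c})\{b} + a.c.(a.X\{b,c} + a.0))\{b,c} + a.0) → ··c··> u2
  u2 = a.(rec X. ((0 + 0)\{a} + (c.0)\{a,c})\{b} + a.c.(a.X\{b,c} + a.0))\{b,c} + a.0 → ··a··> u3, ··a··> u4
  u3 = (rec X. ((0 + 0)\{a} + (c.0)\{a,c})\{b} + a.c.(a.X\{b,c} + a.0))\{b,c} → ··a··> u5
  u4 = 0 → ∅
  u5 = (c.(a.(rec X. ((0 + 0)\{a} + (c.0)\{a,c})\{b} + a.c.(a.X\{b,c} + a.0))\{b,c} + a.0))\{b,c} → ∅
Q's transition system — 5 states:
  v0 = rec X. ((0 + 0)\{a} + (c.0)\{a,c})\{b} + a.c.a.X\{b,c} → ··a··> v1
  v1 = c.a.(rec X. ((0 + 0)\{a} + (c.0)\{a,c})\{b} + a.c.a.X\{b,c})\{b,c} → ··c··> v2
  v2 = a.(rec X. ((0 + 0)\{a} + (c.0)\{a,c})\{b} + a.c.a.X\{b,c})\{b,c} → ··a··> v3
  v3 = (rec X. ((0 + 0)\{a} + (c.0)\{a,c})\{b} + a.c.a.X\{b,c})\{b,c} → ··a··> v4
  v4 = (c.a.(rec X. ((0 + 0)\{a} + (c.0)\{a,c})\{b} + a.c.a.X\{b,c})\{b,c})\{b,c} → ∅
Partition-refinement fixed point:
  B0 = {u0}
  B1 = {u1}
  B2 = {u2}
  B3 = {u4, u5, v4}
  B4 = {u3, v3}
  B5 = {v0}
  B6 = {v1}
  B7 = {v2}
u0 ∈ B0, v0 ∈ B5 → different blocks

not bisimilar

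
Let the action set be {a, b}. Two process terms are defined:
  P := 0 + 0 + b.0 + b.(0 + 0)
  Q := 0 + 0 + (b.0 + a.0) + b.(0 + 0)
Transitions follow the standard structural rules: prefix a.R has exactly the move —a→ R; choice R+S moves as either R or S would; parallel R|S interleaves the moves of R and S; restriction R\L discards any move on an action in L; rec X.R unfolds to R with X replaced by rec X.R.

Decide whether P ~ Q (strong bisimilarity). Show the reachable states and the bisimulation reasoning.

LTS(P): 3 reachable states
  p0 = 0 + 0 + b.0 + b.(0 + 0) :: ··b··> p1, ··b··> p2
  p1 = 0 :: (no moves)
  p2 = 0 + 0 :: (no moves)
LTS(Q): 3 reachable states
  q0 = 0 + 0 + (b.0 + a.0) + b.(0 + 0) :: ··a··> q1, ··b··> q1, ··b··> q2
  q1 = 0 :: (no moves)
  q2 = 0 + 0 :: (no moves)
Coarsest stable partition (strong bisimilarity classes):
  B0 = {p0}
  B1 = {p1, p2, q1, q2}
  B2 = {q0}
p0 ∈ B0, q0 ∈ B2 → different blocks

not bisimilar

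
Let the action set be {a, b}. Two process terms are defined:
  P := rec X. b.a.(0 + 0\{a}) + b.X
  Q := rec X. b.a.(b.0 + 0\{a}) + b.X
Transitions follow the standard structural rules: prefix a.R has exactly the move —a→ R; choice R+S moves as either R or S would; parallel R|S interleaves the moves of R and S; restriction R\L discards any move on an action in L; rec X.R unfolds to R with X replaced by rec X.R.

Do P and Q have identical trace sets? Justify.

NO — witness ⟨bab⟩

LTS(P): 3 reachable states
  s0 = rec X. b.a.(0 + 0\{a}) + b.X → =b=> s0, =b=> s1
  s1 = a.(0 + 0\{a}) → =a=> s2
  s2 = 0 + 0\{a} → ·
LTS(Q): 4 reachable states
  t0 = rec X. b.a.(b.0 + 0\{a}) + b.X → =b=> t0, =b=> t1
  t1 = a.(b.0 + 0\{a}) → =a=> t2
  t2 = b.0 + 0\{a} → =b=> t3
  t3 = 0 → ·
Trace ⟨bab⟩ through Q, begin at {t0}:
  [1] b ⇒ {t0, t1}
  [2] a ⇒ {t2}
  [3] b ⇒ {t3}
  ✓ Q
Trace ⟨bab⟩ through P, begin at {s0}:
  [1] b ⇒ {s0, s1}
  [2] a ⇒ {s2}
  [3] b ⇒ ∅ (P stuck)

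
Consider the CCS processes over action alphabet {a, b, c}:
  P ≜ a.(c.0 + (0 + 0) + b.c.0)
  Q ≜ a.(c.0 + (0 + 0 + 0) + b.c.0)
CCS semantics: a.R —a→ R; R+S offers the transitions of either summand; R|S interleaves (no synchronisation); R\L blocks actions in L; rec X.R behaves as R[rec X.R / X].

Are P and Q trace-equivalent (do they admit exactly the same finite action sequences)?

YES

P's transition system — 4 states:
  m0 = a.(c.0 + (0 + 0) + b.c.0) :: =a=> m1
  m1 = c.0 + (0 + 0) + b.c.0 :: =b=> m2, =c=> m3
  m2 = c.0 :: =c=> m3
  m3 = 0 :: (no moves)
Q's transition system — 4 states:
  n0 = a.(c.0 + (0 + 0 + 0) + b.c.0) :: =a=> n1
  n1 = c.0 + (0 + 0 + 0) + b.c.0 :: =b=> n2, =c=> n3
  n2 = c.0 :: =c=> n3
  n3 = 0 :: (no moves)
Bisimilarity quotient blocks:
  B0 = {m0, n0}
  B1 = {m1, n1}
  B2 = {m2, n2}
  B3 = {m3, n3}
m0 ∈ B0, n0 ∈ B0 → same block
Bisimilar ⇒ trace-equivalent.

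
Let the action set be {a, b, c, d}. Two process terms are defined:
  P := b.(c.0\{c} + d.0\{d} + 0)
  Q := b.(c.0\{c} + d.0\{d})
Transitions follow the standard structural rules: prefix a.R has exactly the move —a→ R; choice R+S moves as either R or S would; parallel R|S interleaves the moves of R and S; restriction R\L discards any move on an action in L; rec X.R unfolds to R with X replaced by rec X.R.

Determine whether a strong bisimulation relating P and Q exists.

P's transition system — 4 states:
  u0 = b.(c.0\{c} + d.0\{d} + 0) → =b=> u1
  u1 = c.0\{c} + d.0\{d} + 0 → =c=> u2, =d=> u3
  u2 = 0\{c} → ∅
  u3 = 0\{d} → ∅
Q's transition system — 4 states:
  v0 = b.(c.0\{c} + d.0\{d}) → =b=> v1
  v1 = c.0\{c} + d.0\{d} → =c=> v2, =d=> v3
  v2 = 0\{c} → ∅
  v3 = 0\{d} → ∅
Partition-refinement fixed point:
  B0 = {u0, v0}
  B1 = {u1, v1}
  B2 = {u2, u3, v2, v3}
u0 ∈ B0, v0 ∈ B0 → same block

bisimilar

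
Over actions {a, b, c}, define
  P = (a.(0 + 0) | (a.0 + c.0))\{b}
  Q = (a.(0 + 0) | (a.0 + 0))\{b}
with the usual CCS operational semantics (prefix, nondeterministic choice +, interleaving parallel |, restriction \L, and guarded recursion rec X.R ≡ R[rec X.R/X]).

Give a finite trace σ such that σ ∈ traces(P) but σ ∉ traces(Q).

Reachable graph of P (4 states):
  p0 = (a.(0 + 0) | (a.0 + c.0))\{b} :: -a-> p1, -a-> p2, -c-> p2
  p1 = ((0 + 0) | (a.0 + c.0))\{b} :: -a-> p3, -c-> p3
  p2 = (a.(0 + 0) | 0)\{b} :: -a-> p3
  p3 = ((0 + 0) | 0)\{b} :: ∅
Reachable graph of Q (4 states):
  q0 = (a.(0 + 0) | (a.0 + 0))\{b} :: -a-> q1, -a-> q2
  q1 = ((0 + 0) | (a.0 + 0))\{b} :: -a-> q3
  q2 = (a.(0 + 0) | 0)\{b} :: -a-> q3
  q3 = ((0 + 0) | 0)\{b} :: ∅
Executing c from P (initial set {p0}):
  step 1 (c): {p2}
  — P admits the full trace.
Executing c from Q (initial set {q0}):
  step 1 (c): ∅  — Q cannot continue

c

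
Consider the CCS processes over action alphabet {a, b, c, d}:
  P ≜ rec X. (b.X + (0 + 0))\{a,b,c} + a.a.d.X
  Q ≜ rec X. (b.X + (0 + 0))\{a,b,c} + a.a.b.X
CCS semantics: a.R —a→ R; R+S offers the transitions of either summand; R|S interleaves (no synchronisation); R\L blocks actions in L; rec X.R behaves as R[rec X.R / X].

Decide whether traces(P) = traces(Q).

traces(P) ≠ traces(Q) — witness ⟨aad⟩

Reachable graph of P (3 states):
  u0 = rec X. (b.X + (0 + 0))\{a,b,c} + a.a.d.X ⊢ —a→ u1
  u1 = a.d.(rec X. (b.X + (0 + 0))\{a,b,c} + a.a.d.X) ⊢ —a→ u2
  u2 = d.(rec X. (b.X + (0 + 0))\{a,b,c} + a.a.d.X) ⊢ —d→ u0
Reachable graph of Q (3 states):
  v0 = rec X. (b.X + (0 + 0))\{a,b,c} + a.a.b.X ⊢ —a→ v1
  v1 = a.b.(rec X. (b.X + (0 + 0))\{a,b,c} + a.a.b.X) ⊢ —a→ v2
  v2 = b.(rec X. (b.X + (0 + 0))\{a,b,c} + a.a.b.X) ⊢ —b→ v0
Trace ⟨aad⟩ through P, begin at {u0}:
  after a @ step 1: {u1}
  after a @ step 2: {u2}
  after d @ step 3: {u0}
  P completes σ.
Trace ⟨aad⟩ through Q, begin at {v0}:
  after a @ step 1: {v1}
  after a @ step 2: {v2}
  after d @ step 3: ∅ (Q stuck)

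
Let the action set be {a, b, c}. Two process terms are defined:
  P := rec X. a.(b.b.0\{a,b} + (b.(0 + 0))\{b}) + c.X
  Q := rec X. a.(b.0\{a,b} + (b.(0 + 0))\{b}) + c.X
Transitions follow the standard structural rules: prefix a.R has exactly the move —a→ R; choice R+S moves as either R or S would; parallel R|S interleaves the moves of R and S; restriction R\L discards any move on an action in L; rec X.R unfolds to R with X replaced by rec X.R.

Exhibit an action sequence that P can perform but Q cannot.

abb

P's transition system — 4 states:
  m0 = rec X. a.(b.b.0\{a,b} + (b.(0 + 0))\{b}) + c.X :: =a=> m1, =c=> m0
  m1 = b.b.0\{a,b} + (b.(0 + 0))\{b} :: =b=> m2
  m2 = b.0\{a,b} :: =b=> m3
  m3 = 0\{a,b} :: ∅
Q's transition system — 3 states:
  n0 = rec X. a.(b.0\{a,b} + (b.(0 + 0))\{b}) + c.X :: =a=> n1, =c=> n0
  n1 = b.0\{a,b} + (b.(0 + 0))\{b} :: =b=> n2
  n2 = 0\{a,b} :: ∅
Executing abb from P (initial set {m0}):
  [1] a ⇒ {m1}
  [2] b ⇒ {m2}
  [3] b ⇒ {m3}
  P completes σ.
Executing abb from Q (initial set {n0}):
  [1] a ⇒ {n1}
  [2] b ⇒ {n2}
  [3] b ⇒ no successor for Q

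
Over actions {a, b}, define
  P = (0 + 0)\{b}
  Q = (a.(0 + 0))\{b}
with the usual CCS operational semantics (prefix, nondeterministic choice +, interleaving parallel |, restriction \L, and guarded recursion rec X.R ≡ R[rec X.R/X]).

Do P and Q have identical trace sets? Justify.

Reachable graph of P (1 states):
  p0 = (0 + 0)\{b} :: ·
Reachable graph of Q (2 states):
  q0 = (a.(0 + 0))\{b} :: —a→ q1
  q1 = (0 + 0)\{b} :: ·
Run σ = ⟨a⟩ on Q: start {q0}
  [1] a ⇒ {q1}
  — Q admits the full trace.
Run σ = ⟨a⟩ on P: start {p0}
  [1] a ⇒ ∅  — P cannot continue

traces(P) ≠ traces(Q) — witness ⟨a⟩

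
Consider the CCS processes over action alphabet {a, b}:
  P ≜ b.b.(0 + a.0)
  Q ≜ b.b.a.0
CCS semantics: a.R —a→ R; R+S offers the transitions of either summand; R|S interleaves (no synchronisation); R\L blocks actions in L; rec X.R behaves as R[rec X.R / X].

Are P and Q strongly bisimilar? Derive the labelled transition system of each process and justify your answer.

P ~ Q

LTS(P): 4 reachable states
  s0 = b.b.(0 + a.0) → ··b··> s1
  s1 = b.(0 + a.0) → ··b··> s2
  s2 = 0 + a.0 → ··a··> s3
  s3 = 0 → ∅
LTS(Q): 4 reachable states
  t0 = b.b.a.0 → ··b··> t1
  t1 = b.a.0 → ··b··> t2
  t2 = a.0 → ··a··> t3
  t3 = 0 → ∅
Partition-refinement fixed point:
  B0 = {s0, t0}
  B1 = {s1, t1}
  B2 = {s2, t2}
  B3 = {s3, t3}
s0 ∈ B0, t0 ∈ B0 → same block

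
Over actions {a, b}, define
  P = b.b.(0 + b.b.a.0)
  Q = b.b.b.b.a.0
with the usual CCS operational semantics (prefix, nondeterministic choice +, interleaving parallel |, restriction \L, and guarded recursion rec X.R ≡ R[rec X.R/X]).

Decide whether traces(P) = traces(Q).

traces(P) = traces(Q)

P's transition system — 6 states:
  s0 = b.b.(0 + b.b.a.0) | --b--▸ s1
  s1 = b.(0 + b.b.a.0) | --b--▸ s2
  s2 = 0 + b.b.a.0 | --b--▸ s3
  s3 = b.a.0 | --b--▸ s4
  s4 = a.0 | --a--▸ s5
  s5 = 0 | stopped
Q's transition system — 6 states:
  t0 = b.b.b.b.a.0 | --b--▸ t1
  t1 = b.b.b.a.0 | --b--▸ t2
  t2 = b.b.a.0 | --b--▸ t3
  t3 = b.a.0 | --b--▸ t4
  t4 = a.0 | --a--▸ t5
  t5 = 0 | stopped
Bisimilarity quotient blocks:
  B0 = {s0, t0}
  B1 = {s1, t1}
  B2 = {s2, t2}
  B3 = {s3, t3}
  B4 = {s4, t4}
  B5 = {s5, t5}
s0 ∈ B0, t0 ∈ B0 → same block
Bisimilar ⇒ trace-equivalent.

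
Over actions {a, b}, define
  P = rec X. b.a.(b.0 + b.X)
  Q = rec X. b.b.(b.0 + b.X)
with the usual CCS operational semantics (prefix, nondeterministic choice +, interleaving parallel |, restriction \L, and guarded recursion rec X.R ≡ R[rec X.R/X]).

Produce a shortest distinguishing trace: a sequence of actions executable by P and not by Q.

P's transition system — 4 states:
  p0 = rec X. b.a.(b.0 + b.X) :: -b-> p1
  p1 = a.(b.0 + b.(rec X. b.a.(b.0 + b.X))) :: -a-> p2
  p2 = b.0 + b.(rec X. b.a.(b.0 + b.X)) :: -b-> p0, -b-> p3
  p3 = 0 :: (no moves)
Q's transition system — 4 states:
  q0 = rec X. b.b.(b.0 + b.X) :: -b-> q1
  q1 = b.(b.0 + b.(rec X. b.b.(b.0 + b.X))) :: -b-> q2
  q2 = b.0 + b.(rec X. b.b.(b.0 + b.X)) :: -b-> q0, -b-> q3
  q3 = 0 :: (no moves)
Trace ⟨ba⟩ through P, begin at {p0}:
  step 1 (b): {p1}
  step 2 (a): {p2}
  P completes σ.
Trace ⟨ba⟩ through Q, begin at {q0}:
  step 1 (b): {q1}
  step 2 (a): ∅  — Q cannot continue

ba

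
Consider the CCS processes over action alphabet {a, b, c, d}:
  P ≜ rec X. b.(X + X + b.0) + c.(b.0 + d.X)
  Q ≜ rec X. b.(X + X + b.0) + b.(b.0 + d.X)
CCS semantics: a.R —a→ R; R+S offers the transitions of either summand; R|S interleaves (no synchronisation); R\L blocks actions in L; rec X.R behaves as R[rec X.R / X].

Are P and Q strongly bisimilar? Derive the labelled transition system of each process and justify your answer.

Reachable graph of P (4 states):
  u0 = rec X. b.(X + X + b.0) + c.(b.0 + d.X) ⊢ ··b··> u1, ··c··> u2
  u1 = (rec X. b.(X + X + b.0) + c.(b.0 + d.X)) + (rec X. b.(X + X + b.0) + c.(b.0 + d.X)) + b.0 ⊢ ··b··> u1, ··b··> u3, ··c··> u2
  u2 = b.0 + d.(rec X. b.(X + X + b.0) + c.(b.0 + d.X)) ⊢ ··b··> u3, ··d··> u0
  u3 = 0 ⊢ deadlocked
Reachable graph of Q (4 states):
  v0 = rec X. b.(X + X + b.0) + b.(b.0 + d.X) ⊢ ··b··> v1, ··b··> v2
  v1 = (rec X. b.(X + X + b.0) + b.(b.0 + d.X)) + (rec X. b.(X + X + b.0) + b.(b.0 + d.X)) + b.0 ⊢ ··b··> v1, ··b··> v2, ··b··> v3
  v2 = b.0 + d.(rec X. b.(X + X + b.0) + b.(b.0 + d.X)) ⊢ ··b··> v3, ··d··> v0
  v3 = 0 ⊢ deadlocked
Partition-refinement fixed point:
  B0 = {u0}
  B1 = {u1}
  B2 = {u2}
  B3 = {u3, v3}
  B4 = {v0}
  B5 = {v2}
  B6 = {v1}
u0 ∈ B0, v0 ∈ B4 → different blocks

P ≁ Q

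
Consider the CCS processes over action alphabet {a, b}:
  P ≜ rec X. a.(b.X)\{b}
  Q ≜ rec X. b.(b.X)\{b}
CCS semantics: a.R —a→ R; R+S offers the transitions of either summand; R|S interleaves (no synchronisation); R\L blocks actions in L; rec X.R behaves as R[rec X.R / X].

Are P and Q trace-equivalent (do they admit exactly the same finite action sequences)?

trace-distinct — witness ⟨a⟩

LTS(P): 2 reachable states
  u0 = rec X. a.(b.X)\{b} :: —a→ u1
  u1 = (b.(rec X. a.(b.X)\{b}))\{b} :: ·
LTS(Q): 2 reachable states
  v0 = rec X. b.(b.X)\{b} :: —b→ v1
  v1 = (b.(rec X. b.(b.X)\{b}))\{b} :: ·
Run σ = ⟨a⟩ on P: start {u0}
  after a @ step 1: {u1}
  ✓ P
Run σ = ⟨a⟩ on Q: start {v0}
  after a @ step 1: no successor for Q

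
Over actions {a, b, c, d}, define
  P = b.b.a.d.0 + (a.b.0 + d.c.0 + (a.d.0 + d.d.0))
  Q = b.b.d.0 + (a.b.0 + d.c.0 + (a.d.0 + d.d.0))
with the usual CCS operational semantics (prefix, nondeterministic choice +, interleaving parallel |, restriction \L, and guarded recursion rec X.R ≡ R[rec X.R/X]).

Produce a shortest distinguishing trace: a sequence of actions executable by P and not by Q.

Reachable graph of P (7 states):
  s0 = b.b.a.d.0 + (a.b.0 + d.c.0 + (a.d.0 + d.d.0)) :: --a--▸ s1, --a--▸ s2, --b--▸ s3, --d--▸ s2, --d--▸ s4
  s1 = b.0 :: --b--▸ s5
  s2 = d.0 :: --d--▸ s5
  s3 = b.a.d.0 :: --b--▸ s6
  s4 = c.0 :: --c--▸ s5
  s5 = 0 :: stopped
  s6 = a.d.0 :: --a--▸ s2
Reachable graph of Q (6 states):
  t0 = b.b.d.0 + (a.b.0 + d.c.0 + (a.d.0 + d.d.0)) :: --a--▸ t1, --a--▸ t2, --b--▸ t3, --d--▸ t2, --d--▸ t4
  t1 = b.0 :: --b--▸ t5
  t2 = d.0 :: --d--▸ t5
  t3 = b.d.0 :: --b--▸ t2
  t4 = c.0 :: --c--▸ t5
  t5 = 0 :: stopped
Run σ = ⟨bba⟩ on P: start {s0}
  [1] b ⇒ {s3}
  [2] b ⇒ {s6}
  [3] a ⇒ {s2}
  — P admits the full trace.
Run σ = ⟨bba⟩ on Q: start {t0}
  [1] b ⇒ {t3}
  [2] b ⇒ {t2}
  [3] a ⇒ ∅  — Q cannot continue

bba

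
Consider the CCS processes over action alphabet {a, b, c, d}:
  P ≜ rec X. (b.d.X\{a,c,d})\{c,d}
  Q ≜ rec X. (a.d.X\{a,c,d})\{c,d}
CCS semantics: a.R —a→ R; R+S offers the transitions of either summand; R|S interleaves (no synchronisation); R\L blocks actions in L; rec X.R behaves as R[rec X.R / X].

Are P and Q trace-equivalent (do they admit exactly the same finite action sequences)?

NO — witness ⟨b⟩

P's transition system — 2 states:
  p0 = rec X. (b.d.X\{a,c,d})\{c,d} | ··b··> p1
  p1 = (d.(rec X. (b.d.X\{a,c,d})\{c,d})\{a,c,d})\{c,d} | ∅
Q's transition system — 2 states:
  q0 = rec X. (a.d.X\{a,c,d})\{c,d} | ··a··> q1
  q1 = (d.(rec X. (a.d.X\{a,c,d})\{c,d})\{a,c,d})\{c,d} | ∅
Trace ⟨b⟩ through P, begin at {p0}:
  after b @ step 1: {p1}
  — P admits the full trace.
Trace ⟨b⟩ through Q, begin at {q0}:
  after b @ step 1: no successor for Q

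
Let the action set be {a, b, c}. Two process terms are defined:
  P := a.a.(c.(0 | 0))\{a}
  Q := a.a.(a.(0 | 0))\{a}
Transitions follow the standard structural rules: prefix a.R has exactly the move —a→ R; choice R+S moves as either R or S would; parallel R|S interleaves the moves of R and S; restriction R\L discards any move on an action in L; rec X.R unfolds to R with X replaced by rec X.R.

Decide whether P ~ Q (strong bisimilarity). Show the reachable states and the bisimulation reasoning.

LTS(P): 4 reachable states
  s0 = a.a.(c.(0 | 0))\{a} :: =a=> s1
  s1 = a.(c.(0 | 0))\{a} :: =a=> s2
  s2 = (c.(0 | 0))\{a} :: =c=> s3
  s3 = (0 | 0)\{a} :: ·
LTS(Q): 3 reachable states
  t0 = a.a.(a.(0 | 0))\{a} :: =a=> t1
  t1 = a.(a.(0 | 0))\{a} :: =a=> t2
  t2 = (a.(0 | 0))\{a} :: ·
Partition-refinement fixed point:
  B0 = {s0}
  B1 = {s1}
  B2 = {s2}
  B3 = {s3, t2}
  B4 = {t0}
  B5 = {t1}
s0 ∈ B0, t0 ∈ B4 → different blocks

not bisimilar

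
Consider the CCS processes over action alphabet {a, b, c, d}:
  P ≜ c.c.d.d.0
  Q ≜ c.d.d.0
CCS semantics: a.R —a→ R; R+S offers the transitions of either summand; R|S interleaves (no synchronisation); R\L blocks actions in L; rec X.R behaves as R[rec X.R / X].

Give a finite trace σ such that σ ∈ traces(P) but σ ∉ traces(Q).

cc

Reachable graph of P (5 states):
  p0 = c.c.d.d.0 :: -c-> p1
  p1 = c.d.d.0 :: -c-> p2
  p2 = d.d.0 :: -d-> p3
  p3 = d.0 :: -d-> p4
  p4 = 0 :: ∅
Reachable graph of Q (4 states):
  q0 = c.d.d.0 :: -c-> q1
  q1 = d.d.0 :: -d-> q2
  q2 = d.0 :: -d-> q3
  q3 = 0 :: ∅
Trace ⟨cc⟩ through P, begin at {p0}:
  [1] c ⇒ {p1}
  [2] c ⇒ {p2}
  — P admits the full trace.
Trace ⟨cc⟩ through Q, begin at {q0}:
  [1] c ⇒ {q1}
  [2] c ⇒ no successor for Q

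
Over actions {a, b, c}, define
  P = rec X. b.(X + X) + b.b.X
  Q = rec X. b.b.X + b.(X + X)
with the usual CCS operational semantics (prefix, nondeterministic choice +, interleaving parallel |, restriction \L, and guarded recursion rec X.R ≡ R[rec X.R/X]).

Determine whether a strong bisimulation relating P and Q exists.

P ~ Q

Reachable graph of P (3 states):
  u0 = rec X. b.(X + X) + b.b.X → --b--▸ u1, --b--▸ u2
  u1 = (rec X. b.(X + X) + b.b.X) + (rec X. b.(X + X) + b.b.X) → --b--▸ u1, --b--▸ u2
  u2 = b.(rec X. b.(X + X) + b.b.X) → --b--▸ u0
Reachable graph of Q (3 states):
  v0 = rec X. b.b.X + b.(X + X) → --b--▸ v1, --b--▸ v2
  v1 = (rec X. b.b.X + b.(X + X)) + (rec X. b.b.X + b.(X + X)) → --b--▸ v1, --b--▸ v2
  v2 = b.(rec X. b.b.X + b.(X + X)) → --b--▸ v0
Bisimilarity quotient blocks:
  B0 = {u0, u1, u2, v0, v1, v2}
u0 ∈ B0, v0 ∈ B0 → same block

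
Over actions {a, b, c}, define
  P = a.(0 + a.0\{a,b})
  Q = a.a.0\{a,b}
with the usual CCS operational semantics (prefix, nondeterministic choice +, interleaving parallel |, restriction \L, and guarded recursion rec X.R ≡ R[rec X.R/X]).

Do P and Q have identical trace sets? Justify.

YES

P's transition system — 3 states:
  s0 = a.(0 + a.0\{a,b}) → =a=> s1
  s1 = 0 + a.0\{a,b} → =a=> s2
  s2 = 0\{a,b} → (no moves)
Q's transition system — 3 states:
  t0 = a.a.0\{a,b} → =a=> t1
  t1 = a.0\{a,b} → =a=> t2
  t2 = 0\{a,b} → (no moves)
Bisimilarity quotient blocks:
  B0 = {s0, t0}
  B1 = {s1, t1}
  B2 = {s2, t2}
s0 ∈ B0, t0 ∈ B0 → same block
Bisimilar ⇒ trace-equivalent.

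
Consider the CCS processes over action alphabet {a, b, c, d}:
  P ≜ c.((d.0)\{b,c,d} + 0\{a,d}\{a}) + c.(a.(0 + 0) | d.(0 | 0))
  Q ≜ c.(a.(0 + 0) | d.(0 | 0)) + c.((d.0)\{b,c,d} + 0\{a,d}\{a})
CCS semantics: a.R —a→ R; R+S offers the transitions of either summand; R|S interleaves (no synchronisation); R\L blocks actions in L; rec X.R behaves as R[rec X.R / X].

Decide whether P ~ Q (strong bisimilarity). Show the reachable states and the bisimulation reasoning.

Reachable graph of P (6 states):
  m0 = c.((d.0)\{b,c,d} + 0\{a,d}\{a}) + c.(a.(0 + 0) | d.(0 | 0)) :: ··c··> m1, ··c··> m2
  m1 = (d.0)\{b,c,d} + 0\{a,d}\{a} :: (no moves)
  m2 = a.(0 + 0) | d.(0 | 0) :: ··a··> m3, ··d··> m4
  m3 = (0 + 0) | d.(0 | 0) :: ··d··> m5
  m4 = a.(0 + 0) | (0 | 0) :: ··a··> m5
  m5 = (0 + 0) | (0 | 0) :: (no moves)
Reachable graph of Q (6 states):
  n0 = c.(a.(0 + 0) | d.(0 | 0)) + c.((d.0)\{b,c,d} + 0\{a,d}\{a}) :: ··c··> n1, ··c··> n2
  n1 = (d.0)\{b,c,d} + 0\{a,d}\{a} :: (no moves)
  n2 = a.(0 + 0) | d.(0 | 0) :: ··a··> n3, ··d··> n4
  n3 = (0 + 0) | d.(0 | 0) :: ··d··> n5
  n4 = a.(0 + 0) | (0 | 0) :: ··a··> n5
  n5 = (0 + 0) | (0 | 0) :: (no moves)
Coarsest stable partition (strong bisimilarity classes):
  B0 = {m0, n0}
  B1 = {m2, n2}
  B2 = {m4, n4}
  B3 = {m1, m5, n1, n5}
  B4 = {m3, n3}
m0 ∈ B0, n0 ∈ B0 → same block

P ~ Q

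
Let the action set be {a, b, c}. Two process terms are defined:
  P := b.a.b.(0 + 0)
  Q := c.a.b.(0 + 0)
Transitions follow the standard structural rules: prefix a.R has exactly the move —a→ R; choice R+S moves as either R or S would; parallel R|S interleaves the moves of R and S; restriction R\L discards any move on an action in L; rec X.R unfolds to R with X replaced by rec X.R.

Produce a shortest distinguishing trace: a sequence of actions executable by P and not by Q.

b

P's transition system — 4 states:
  p0 = b.a.b.(0 + 0) | ··b··> p1
  p1 = a.b.(0 + 0) | ··a··> p2
  p2 = b.(0 + 0) | ··b··> p3
  p3 = 0 + 0 | ∅
Q's transition system — 4 states:
  q0 = c.a.b.(0 + 0) | ··c··> q1
  q1 = a.b.(0 + 0) | ··a··> q2
  q2 = b.(0 + 0) | ··b··> q3
  q3 = 0 + 0 | ∅
Run σ = ⟨b⟩ on P: start {p0}
  after b @ step 1: {p1}
  P completes σ.
Run σ = ⟨b⟩ on Q: start {q0}
  after b @ step 1: no successor for Q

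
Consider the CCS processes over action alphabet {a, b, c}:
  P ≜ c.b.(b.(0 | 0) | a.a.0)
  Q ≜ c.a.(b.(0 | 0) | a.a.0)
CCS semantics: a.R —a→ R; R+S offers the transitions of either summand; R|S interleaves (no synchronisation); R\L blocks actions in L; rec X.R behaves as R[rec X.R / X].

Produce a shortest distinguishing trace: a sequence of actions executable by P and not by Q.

cb

LTS(P): 8 reachable states
  p0 = c.b.(b.(0 | 0) | a.a.0) | --c--▸ p1
  p1 = b.(b.(0 | 0) | a.a.0) | --b--▸ p2
  p2 = b.(0 | 0) | a.a.0 | --a--▸ p3, --b--▸ p4
  p3 = b.(0 | 0) | a.0 | --a--▸ p5, --b--▸ p6
  p4 = 0 | 0 | a.a.0 | --a--▸ p6
  p5 = b.(0 | 0) | 0 | --b--▸ p7
  p6 = 0 | 0 | a.0 | --a--▸ p7
  p7 = 0 | 0 | 0 | ·
LTS(Q): 8 reachable states
  q0 = c.a.(b.(0 | 0) | a.a.0) | --c--▸ q1
  q1 = a.(b.(0 | 0) | a.a.0) | --a--▸ q2
  q2 = b.(0 | 0) | a.a.0 | --a--▸ q3, --b--▸ q4
  q3 = b.(0 | 0) | a.0 | --a--▸ q5, --b--▸ q6
  q4 = 0 | 0 | a.a.0 | --a--▸ q6
  q5 = b.(0 | 0) | 0 | --b--▸ q7
  q6 = 0 | 0 | a.0 | --a--▸ q7
  q7 = 0 | 0 | 0 | ·
Trace ⟨cb⟩ through P, begin at {p0}:
  step 1 (c): {p1}
  step 2 (b): {p2}
  — P admits the full trace.
Trace ⟨cb⟩ through Q, begin at {q0}:
  step 1 (c): {q1}
  step 2 (b): ∅  — Q cannot continue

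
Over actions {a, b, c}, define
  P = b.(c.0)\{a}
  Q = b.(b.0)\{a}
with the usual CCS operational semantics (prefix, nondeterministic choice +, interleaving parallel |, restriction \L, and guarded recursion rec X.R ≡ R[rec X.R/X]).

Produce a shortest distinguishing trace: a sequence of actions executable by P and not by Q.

P's transition system — 3 states:
  p0 = b.(c.0)\{a} ⊢ ··b··> p1
  p1 = (c.0)\{a} ⊢ ··c··> p2
  p2 = 0\{a} ⊢ stopped
Q's transition system — 3 states:
  q0 = b.(b.0)\{a} ⊢ ··b··> q1
  q1 = (b.0)\{a} ⊢ ··b··> q2
  q2 = 0\{a} ⊢ stopped
Trace ⟨bc⟩ through P, begin at {p0}:
  step 1 (b): {p1}
  step 2 (c): {p2}
  P completes σ.
Trace ⟨bc⟩ through Q, begin at {q0}:
  step 1 (b): {q1}
  step 2 (c): ∅  — Q cannot continue

bc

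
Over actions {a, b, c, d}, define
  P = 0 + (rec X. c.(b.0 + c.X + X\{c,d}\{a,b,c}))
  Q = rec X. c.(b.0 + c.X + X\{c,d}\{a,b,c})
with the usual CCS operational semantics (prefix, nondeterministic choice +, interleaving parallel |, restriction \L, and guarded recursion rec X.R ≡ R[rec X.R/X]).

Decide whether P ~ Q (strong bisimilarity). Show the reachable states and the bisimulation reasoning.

LTS(P): 4 reachable states
  u0 = 0 + (rec X. c.(b.0 + c.X + X\{c,d}\{a,b,c})) | --c--▸ u1
  u1 = b.0 + c.(rec X. c.(b.0 + c.X + X\{c,d}\{a,b,c})) + (rec X. c.(b.0 + c.X + X\{c,d}\{a,b,c}))\{c,d}\{a,b,c} | --b--▸ u2, --c--▸ u3
  u2 = 0 | (no moves)
  u3 = rec X. c.(b.0 + c.X + X\{c,d}\{a,b,c}) | --c--▸ u1
LTS(Q): 3 reachable states
  v0 = rec X. c.(b.0 + c.X + X\{c,d}\{a,b,c}) | --c--▸ v1
  v1 = b.0 + c.(rec X. c.(b.0 + c.X + X\{c,d}\{a,b,c})) + (rec X. c.(b.0 + c.X + X\{c,d}\{a,b,c}))\{c,d}\{a,b,c} | --b--▸ v2, --c--▸ v0
  v2 = 0 | (no moves)
Partition-refinement fixed point:
  B0 = {u0, u3, v0}
  B1 = {u1, v1}
  B2 = {u2, v2}
u0 ∈ B0, v0 ∈ B0 → same block

YES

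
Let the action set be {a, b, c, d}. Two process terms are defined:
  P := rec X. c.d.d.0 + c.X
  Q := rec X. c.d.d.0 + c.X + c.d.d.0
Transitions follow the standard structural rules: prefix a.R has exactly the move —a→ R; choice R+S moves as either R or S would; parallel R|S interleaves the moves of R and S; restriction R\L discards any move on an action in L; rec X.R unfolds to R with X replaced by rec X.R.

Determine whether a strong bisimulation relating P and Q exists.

LTS(P): 4 reachable states
  s0 = rec X. c.d.d.0 + c.X | ··c··> s0, ··c··> s1
  s1 = d.d.0 | ··d··> s2
  s2 = d.0 | ··d··> s3
  s3 = 0 | ·
LTS(Q): 4 reachable states
  t0 = rec X. c.d.d.0 + c.X + c.d.d.0 | ··c··> t0, ··c··> t1
  t1 = d.d.0 | ··d··> t2
  t2 = d.0 | ··d··> t3
  t3 = 0 | ·
Bisimilarity quotient blocks:
  B0 = {s0, t0}
  B1 = {s1, t1}
  B2 = {s2, t2}
  B3 = {s3, t3}
s0 ∈ B0, t0 ∈ B0 → same block

P ~ Q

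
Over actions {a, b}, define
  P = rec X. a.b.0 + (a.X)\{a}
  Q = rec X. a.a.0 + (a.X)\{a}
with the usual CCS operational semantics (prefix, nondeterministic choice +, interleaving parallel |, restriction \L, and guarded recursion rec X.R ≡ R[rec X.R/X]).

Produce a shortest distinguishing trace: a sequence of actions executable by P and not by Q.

ab

P's transition system — 3 states:
  m0 = rec X. a.b.0 + (a.X)\{a} | ··a··> m1
  m1 = b.0 | ··b··> m2
  m2 = 0 | stopped
Q's transition system — 3 states:
  n0 = rec X. a.a.0 + (a.X)\{a} | ··a··> n1
  n1 = a.0 | ··a··> n2
  n2 = 0 | stopped
Executing ab from P (initial set {m0}):
  step 1 (a): {m1}
  step 2 (b): {m2}
  — P admits the full trace.
Executing ab from Q (initial set {n0}):
  step 1 (a): {n1}
  step 2 (b): ∅ (Q stuck)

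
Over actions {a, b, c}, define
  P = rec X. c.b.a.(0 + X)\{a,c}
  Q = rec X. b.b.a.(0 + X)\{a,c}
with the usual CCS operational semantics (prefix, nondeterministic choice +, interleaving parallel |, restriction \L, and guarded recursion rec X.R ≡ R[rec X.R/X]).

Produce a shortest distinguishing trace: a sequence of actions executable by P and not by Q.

LTS(P): 4 reachable states
  s0 = rec X. c.b.a.(0 + X)\{a,c} has moves -c-> s1
  s1 = b.a.(0 + (rec X. c.b.a.(0 + X)\{a,c}))\{a,c} has moves -b-> s2
  s2 = a.(0 + (rec X. c.b.a.(0 + X)\{a,c}))\{a,c} has moves -a-> s3
  s3 = (0 + (rec X. c.b.a.(0 + X)\{a,c}))\{a,c} has moves ∅
LTS(Q): 6 reachable states
  t0 = rec X. b.b.a.(0 + X)\{a,c} has moves -b-> t1
  t1 = b.a.(0 + (rec X. b.b.a.(0 + X)\{a,c}))\{a,c} has moves -b-> t2
  t2 = a.(0 + (rec X. b.b.a.(0 + X)\{a,c}))\{a,c} has moves -a-> t3
  t3 = (0 + (rec X. b.b.a.(0 + X)\{a,c}))\{a,c} has moves -b-> t4
  t4 = (b.a.(0 + (rec X. b.b.a.(0 + X)\{a,c}))\{a,c})\{a,c} has moves -b-> t5
  t5 = (a.(0 + (rec X. b.b.a.(0 + X)\{a,c}))\{a,c})\{a,c} has moves ∅
Run σ = ⟨c⟩ on P: start {s0}
  step 1 (c): {s1}
  P completes σ.
Run σ = ⟨c⟩ on Q: start {t0}
  step 1 (c): ∅ (Q stuck)

c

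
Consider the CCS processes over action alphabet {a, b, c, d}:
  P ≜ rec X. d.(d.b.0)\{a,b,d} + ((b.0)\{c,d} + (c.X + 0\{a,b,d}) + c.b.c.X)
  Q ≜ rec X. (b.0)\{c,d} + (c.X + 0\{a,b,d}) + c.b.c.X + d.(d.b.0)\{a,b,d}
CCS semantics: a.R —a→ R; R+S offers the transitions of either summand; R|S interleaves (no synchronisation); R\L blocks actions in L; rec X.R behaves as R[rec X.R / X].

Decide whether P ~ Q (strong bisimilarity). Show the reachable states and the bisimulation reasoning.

P's transition system — 5 states:
  m0 = rec X. d.(d.b.0)\{a,b,d} + ((b.0)\{c,d} + (c.X + 0\{a,b,d}) + c.b.c.X) has moves -b-> m1, -c-> m0, -c-> m2, -d-> m3
  m1 = 0\{c,d} has moves deadlocked
  m2 = b.c.(rec X. d.(d.b.0)\{a,b,d} + ((b.0)\{c,d} + (c.X + 0\{a,b,d}) + c.b.c.X)) has moves -b-> m4
  m3 = (d.b.0)\{a,b,d} has moves deadlocked
  m4 = c.(rec X. d.(d.b.0)\{a,b,d} + ((b.0)\{c,d} + (c.X + 0\{a,b,d}) + c.b.c.X)) has moves -c-> m0
Q's transition system — 5 states:
  n0 = rec X. (b.0)\{c,d} + (c.X + 0\{a,b,d}) + c.b.c.X + d.(d.b.0)\{a,b,d} has moves -b-> n1, -c-> n0, -c-> n2, -d-> n3
  n1 = 0\{c,d} has moves deadlocked
  n2 = b.c.(rec X. (b.0)\{c,d} + (c.X + 0\{a,b,d}) + c.b.c.X + d.(d.b.0)\{a,b,d}) has moves -b-> n4
  n3 = (d.b.0)\{a,b,d} has moves deadlocked
  n4 = c.(rec X. (b.0)\{c,d} + (c.X + 0\{a,b,d}) + c.b.c.X + d.(d.b.0)\{a,b,d}) has moves -c-> n0
Partition-refinement fixed point:
  B0 = {m0, n0}
  B1 = {m2, n2}
  B2 = {m4, n4}
  B3 = {m1, m3, n1, n3}
m0 ∈ B0, n0 ∈ B0 → same block

bisimilar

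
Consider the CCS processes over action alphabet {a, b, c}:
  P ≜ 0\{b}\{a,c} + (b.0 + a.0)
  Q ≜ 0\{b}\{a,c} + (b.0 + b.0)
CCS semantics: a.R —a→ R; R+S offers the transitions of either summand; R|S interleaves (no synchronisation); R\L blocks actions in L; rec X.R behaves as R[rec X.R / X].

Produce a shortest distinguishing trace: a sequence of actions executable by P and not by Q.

LTS(P): 2 reachable states
  m0 = 0\{b}\{a,c} + (b.0 + a.0) → ··a··> m1, ··b··> m1
  m1 = 0 → (no moves)
LTS(Q): 2 reachable states
  n0 = 0\{b}\{a,c} + (b.0 + b.0) → ··b··> n1
  n1 = 0 → (no moves)
Run σ = ⟨a⟩ on P: start {m0}
  after a @ step 1: {m1}
  P completes σ.
Run σ = ⟨a⟩ on Q: start {n0}
  after a @ step 1: ∅ (Q stuck)

a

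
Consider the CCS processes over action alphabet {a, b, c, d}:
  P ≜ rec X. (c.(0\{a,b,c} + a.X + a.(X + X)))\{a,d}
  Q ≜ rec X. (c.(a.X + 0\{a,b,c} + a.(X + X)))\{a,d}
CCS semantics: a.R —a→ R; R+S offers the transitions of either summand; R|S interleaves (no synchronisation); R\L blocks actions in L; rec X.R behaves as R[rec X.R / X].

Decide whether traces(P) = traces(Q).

YES

Reachable graph of P (2 states):
  s0 = rec X. (c.(0\{a,b,c} + a.X + a.(X + X)))\{a,d} has moves =c=> s1
  s1 = (0\{a,b,c} + a.(rec X. (c.(0\{a,b,c} + a.X + a.(X + X)))\{a,d}) + a.((rec X. (c.(0\{a,b,c} + a.X + a.(X + X)))\{a,d}) + (rec X. (c.(0\{a,b,c} + a.X + a.(X + X)))\{a,d})))\{a,d} has moves (no moves)
Reachable graph of Q (2 states):
  t0 = rec X. (c.(a.X + 0\{a,b,c} + a.(X + X)))\{a,d} has moves =c=> t1
  t1 = (a.(rec X. (c.(a.X + 0\{a,b,c} + a.(X + X)))\{a,d}) + 0\{a,b,c} + a.((rec X. (c.(a.X + 0\{a,b,c} + a.(X + X)))\{a,d}) + (rec X. (c.(a.X + 0\{a,b,c} + a.(X + X)))\{a,d})))\{a,d} has moves (no moves)
Coarsest stable partition (strong bisimilarity classes):
  B0 = {s0, t0}
  B1 = {s1, t1}
s0 ∈ B0, t0 ∈ B0 → same block
Bisimilar ⇒ trace-equivalent.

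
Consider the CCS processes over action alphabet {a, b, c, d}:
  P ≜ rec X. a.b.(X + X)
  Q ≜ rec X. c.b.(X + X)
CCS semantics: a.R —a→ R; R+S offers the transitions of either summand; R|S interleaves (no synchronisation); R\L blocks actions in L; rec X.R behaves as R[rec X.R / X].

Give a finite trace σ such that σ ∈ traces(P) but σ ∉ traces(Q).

a

Reachable graph of P (3 states):
  p0 = rec X. a.b.(X + X) → =a=> p1
  p1 = b.((rec X. a.b.(X + X)) + (rec X. a.b.(X + X))) → =b=> p2
  p2 = (rec X. a.b.(X + X)) + (rec X. a.b.(X + X)) → =a=> p1
Reachable graph of Q (3 states):
  q0 = rec X. c.b.(X + X) → =c=> q1
  q1 = b.((rec X. c.b.(X + X)) + (rec X. c.b.(X + X))) → =b=> q2
  q2 = (rec X. c.b.(X + X)) + (rec X. c.b.(X + X)) → =c=> q1
Trace ⟨a⟩ through P, begin at {p0}:
  step 1 (a): {p1}
  ✓ P
Trace ⟨a⟩ through Q, begin at {q0}:
  step 1 (a): ∅ (Q stuck)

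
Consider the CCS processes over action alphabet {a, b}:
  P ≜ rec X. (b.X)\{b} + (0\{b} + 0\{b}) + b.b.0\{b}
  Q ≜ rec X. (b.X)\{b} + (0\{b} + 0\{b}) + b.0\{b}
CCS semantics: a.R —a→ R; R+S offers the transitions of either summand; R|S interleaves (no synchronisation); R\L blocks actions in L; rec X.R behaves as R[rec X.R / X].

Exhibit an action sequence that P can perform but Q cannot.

bb

Reachable graph of P (3 states):
  p0 = rec X. (b.X)\{b} + (0\{b} + 0\{b}) + b.b.0\{b} | -b-> p1
  p1 = b.0\{b} | -b-> p2
  p2 = 0\{b} | deadlocked
Reachable graph of Q (2 states):
  q0 = rec X. (b.X)\{b} + (0\{b} + 0\{b}) + b.0\{b} | -b-> q1
  q1 = 0\{b} | deadlocked
Executing bb from P (initial set {p0}):
  [1] b ⇒ {p1}
  [2] b ⇒ {p2}
  ✓ P
Executing bb from Q (initial set {q0}):
  [1] b ⇒ {q1}
  [2] b ⇒ ∅  — Q cannot continue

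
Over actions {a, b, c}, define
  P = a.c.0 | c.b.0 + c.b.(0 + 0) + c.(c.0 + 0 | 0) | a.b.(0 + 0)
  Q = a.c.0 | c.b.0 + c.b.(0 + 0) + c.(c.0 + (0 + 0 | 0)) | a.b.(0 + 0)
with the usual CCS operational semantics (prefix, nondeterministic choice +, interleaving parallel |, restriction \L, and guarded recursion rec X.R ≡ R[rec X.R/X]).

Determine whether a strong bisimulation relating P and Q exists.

Reachable graph of P (19 states):
  u0 = a.c.0 | c.b.0 + c.b.(0 + 0) + c.(c.0 + 0 | 0) | a.b.(0 + 0) | ··a··> u1, ··a··> u2, ··c··> u3, ··c··> u4, ··c··> u5
  u1 = c.(c.0 + 0 | 0) | b.(0 + 0) | ··b··> u6, ··c··> u7
  u2 = c.0 | c.b.0 | ··c··> u8, ··c··> u9
  u3 = (c.0 + 0 | 0) | a.b.(0 + 0) | ··a··> u7, ··c··> u10
  u4 = a.c.0 | b.0 | ··a··> u9, ··b··> u11
  u5 = b.(0 + 0) | ··b··> u12
  u6 = c.(c.0 + 0 | 0) | (0 + 0) | ··c··> u13
  u7 = (c.0 + 0 | 0) | b.(0 + 0) | ··b··> u13, ··c··> u14
  u8 = 0 | c.b.0 | ··c··> u15
  u9 = c.0 | b.0 | ··b··> u16, ··c··> u15
  u10 = 0 | a.b.(0 + 0) | ··a··> u14
  u11 = a.c.0 | 0 | ··a··> u16
  u12 = 0 + 0 | ·
  u13 = (c.0 + 0 | 0) | (0 + 0) | ··c··> u17
  u14 = 0 | b.(0 + 0) | ··b··> u17
  u15 = 0 | b.0 | ··b··> u18
  u16 = c.0 | 0 | ··c··> u18
  u17 = 0 | (0 + 0) | ·
  u18 = 0 | 0 | ·
Reachable graph of Q (19 states):
  v0 = a.c.0 | c.b.0 + c.b.(0 + 0) + c.(c.0 + (0 + 0 | 0)) | a.b.(0 + 0) | ··a··> v1, ··a··> v2, ··c··> v3, ··c··> v4, ··c··> v5
  v1 = c.(c.0 + (0 + 0 | 0)) | b.(0 + 0) | ··b··> v6, ··c··> v7
  v2 = c.0 | c.b.0 | ··c··> v8, ··c··> v9
  v3 = (c.0 + (0 + 0 | 0)) | a.b.(0 + 0) | ··a··> v7, ··c··> v10
  v4 = a.c.0 | b.0 | ··a··> v9, ··b··> v11
  v5 = b.(0 + 0) | ··b··> v12
  v6 = c.(c.0 + (0 + 0 | 0)) | (0 + 0) | ··c··> v13
  v7 = (c.0 + (0 + 0 | 0)) | b.(0 + 0) | ··b··> v13, ··c··> v14
  v8 = 0 | c.b.0 | ··c··> v15
  v9 = c.0 | b.0 | ··b··> v16, ··c··> v15
  v10 = 0 | a.b.(0 + 0) | ··a··> v14
  v11 = a.c.0 | 0 | ··a··> v16
  v12 = 0 + 0 | ·
  v13 = (c.0 + (0 + 0 | 0)) | (0 + 0) | ··c··> v17
  v14 = 0 | b.(0 + 0) | ··b··> v17
  v15 = 0 | b.0 | ··b··> v18
  v16 = c.0 | 0 | ··c··> v18
  v17 = 0 | (0 + 0) | ·
  v18 = 0 | 0 | ·
Partition-refinement fixed point:
  B0 = {u0, v0}
  B1 = {u2, v2}
  B2 = {u7, u9, v7, v9}
  B3 = {u14, u15, u5, v14, v15, v5}
  B4 = {u12, u17, u18, v12, v17, v18}
  B5 = {u13, u16, v13, v16}
  B6 = {u8, v8}
  B7 = {u3, v3}
  B8 = {u10, v10}
  B9 = {u4, v4}
  B10 = {u11, v11}
  B11 = {u1, v1}
  B12 = {u6, v6}
u0 ∈ B0, v0 ∈ B0 → same block

bisimilar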